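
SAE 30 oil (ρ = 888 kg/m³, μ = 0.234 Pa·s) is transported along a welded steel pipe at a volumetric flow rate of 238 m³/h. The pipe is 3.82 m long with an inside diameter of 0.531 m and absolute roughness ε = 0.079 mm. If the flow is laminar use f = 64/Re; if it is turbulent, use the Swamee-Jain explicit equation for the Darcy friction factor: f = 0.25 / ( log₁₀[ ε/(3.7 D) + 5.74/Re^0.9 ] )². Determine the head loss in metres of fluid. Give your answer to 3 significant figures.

h_f ≈ 0.00348 m

Q = 238 m³/h = 238/3600 = 0.06611 m³/s.
Cross-sectional area A = πD²/4 = π(0.531)²/4 = 0.2215 m²; mean velocity V = Q/A = 0.06611/0.2215 = 0.2985 m/s.
Reynolds number Re = ρVD/μ = 888 · 0.2985 · 0.531 / 0.234 = 601.6.
Re < 2300 → laminar flow, so f = 64/Re = 64/601.6 = 0.1064 (the turbulent correlation is not needed).
Darcy-Weisbach: ΔP = f(L/D)(ρV²/2) = 0.1064·(3.82/0.531)·(888·0.2985²/2) = 0.1064·7.194·39.57 = 30.29 Pa.
Head loss h_f = ΔP/(ρg) = 30.29/(888·9.81) = 0.00348 m.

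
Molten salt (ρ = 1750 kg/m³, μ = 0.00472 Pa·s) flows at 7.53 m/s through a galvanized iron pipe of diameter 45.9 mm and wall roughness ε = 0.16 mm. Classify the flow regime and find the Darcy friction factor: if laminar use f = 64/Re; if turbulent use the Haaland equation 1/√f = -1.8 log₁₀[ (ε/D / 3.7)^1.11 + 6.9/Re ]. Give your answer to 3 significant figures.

f ≈ 0.0282

Re = ρVD/μ = 1750·7.53·0.0459/0.00472 = 1.281e+05.
Re > 4000 → turbulent. ε/D = 0.00016/0.0459 = 0.00349; Haaland: 1/√f = -1.8 log₁₀[0.000438 + 5.38e-05] = 5.955, so f = 0.0282.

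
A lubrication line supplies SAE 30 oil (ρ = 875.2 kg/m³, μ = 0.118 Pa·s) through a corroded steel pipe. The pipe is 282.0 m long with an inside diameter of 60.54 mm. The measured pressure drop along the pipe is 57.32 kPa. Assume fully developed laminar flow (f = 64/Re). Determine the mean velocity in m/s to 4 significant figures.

V ≈ 0.1973 m/s

For laminar flow, f = 64/Re with Re = ρVD/μ, so Darcy-Weisbach reduces to ΔP = 32μLV/D². Solving for V: V = ΔP·D²/(32μL) = 5.732e+04·(0.06054)²/(32·0.118·282) = 0.1973 m/s.
Check: Re = ρVD/μ = 875.2·0.1973·0.06054/0.118 = 88.59 < 2300, so the laminar assumption holds.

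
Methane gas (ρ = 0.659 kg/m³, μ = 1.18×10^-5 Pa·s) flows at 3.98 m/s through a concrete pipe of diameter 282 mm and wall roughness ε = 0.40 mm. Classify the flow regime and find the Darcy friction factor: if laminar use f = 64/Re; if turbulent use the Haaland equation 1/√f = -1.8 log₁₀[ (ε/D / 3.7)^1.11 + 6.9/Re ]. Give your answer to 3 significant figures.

f ≈ 0.0243

Re = ρVD/μ = 0.659·3.98·0.282/1.18e-05 = 6.268e+04.
Re > 4000 → turbulent. ε/D = 0.0004/0.282 = 0.00142; Haaland: 1/√f = -1.8 log₁₀[0.000161 + 0.00011] = 6.419, so f = 0.02427.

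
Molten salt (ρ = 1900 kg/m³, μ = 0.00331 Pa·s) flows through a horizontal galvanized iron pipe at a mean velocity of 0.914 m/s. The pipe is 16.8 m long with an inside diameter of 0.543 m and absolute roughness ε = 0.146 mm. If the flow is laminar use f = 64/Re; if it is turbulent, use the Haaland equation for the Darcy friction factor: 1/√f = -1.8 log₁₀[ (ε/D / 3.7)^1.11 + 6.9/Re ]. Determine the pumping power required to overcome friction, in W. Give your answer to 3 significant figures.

P ≈ 86.6 W

Reynolds number Re = ρVD/μ = 1900 · 0.914 · 0.543 / 0.00331 = 2.849e+05.
Re > 4000 → turbulent. Relative roughness ε/D = 0.000146/0.543 = 0.000269. Haaland: 1/√f = -1.8 log₁₀[(0.000269/3.7)^1.11 + 6.9/2.849e+05] = -1.8 log₁₀[2.55e-05 + 2.42e-05] = 7.747, so f = 0.01666.
Darcy-Weisbach: ΔP = f(L/D)(ρV²/2) = 0.01666·(16.8/0.543)·(1900·0.914²/2) = 0.01666·30.94·793.6 = 409.2 Pa.
Q = V·A = 0.914·0.2316 = 0.2117 m³/s.
Pumping power P = QΔP = 0.2117·409.2 = 86.60 W = 86.6 W.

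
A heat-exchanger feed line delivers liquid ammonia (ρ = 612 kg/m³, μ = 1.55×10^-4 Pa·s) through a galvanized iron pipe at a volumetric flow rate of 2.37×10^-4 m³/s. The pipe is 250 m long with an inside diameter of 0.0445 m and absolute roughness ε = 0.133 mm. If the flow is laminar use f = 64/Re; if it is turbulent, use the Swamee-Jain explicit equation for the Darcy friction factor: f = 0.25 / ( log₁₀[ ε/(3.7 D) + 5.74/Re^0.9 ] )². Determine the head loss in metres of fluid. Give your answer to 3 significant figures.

h_f ≈ 0.204 m

Cross-sectional area A = πD²/4 = π(0.0445)²/4 = 0.001555 m²; mean velocity V = Q/A = 0.000237/0.001555 = 0.1524 m/s.
Reynolds number Re = ρVD/μ = 612 · 0.1524 · 0.0445 / 0.000155 = 2.677e+04.
Re > 4000 → turbulent. Relative roughness ε/D = 0.000133/0.0445 = 0.00299. Swamee-Jain: f = 0.25/(log₁₀[0.00299/3.7 + 5.74/2.677e+04^0.9])² = 0.25/(log₁₀[0.000808 + 0.000594])² = 0.25/(-2.853)² = 0.03071.
Darcy-Weisbach: ΔP = f(L/D)(ρV²/2) = 0.03071·(250/0.0445)·(612·0.1524²/2) = 0.03071·5618·7.106 = 1226 Pa.
Head loss h_f = ΔP/(ρg) = 1226/(612·9.81) = 0.204 m.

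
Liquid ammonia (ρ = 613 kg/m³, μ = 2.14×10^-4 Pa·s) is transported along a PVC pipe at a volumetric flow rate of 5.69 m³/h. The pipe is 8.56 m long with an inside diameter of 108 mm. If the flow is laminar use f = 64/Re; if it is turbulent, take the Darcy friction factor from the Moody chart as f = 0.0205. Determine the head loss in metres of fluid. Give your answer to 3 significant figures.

h_f ≈ 0.00247 m

Q = 5.69 m³/h = 5.69/3600 = 0.001581 m³/s.
Cross-sectional area A = πD²/4 = π(0.108)²/4 = 0.009161 m²; mean velocity V = Q/A = 0.001581/0.009161 = 0.1725 m/s.
Reynolds number Re = ρVD/μ = 613 · 0.1725 · 0.108 / 0.000214 = 5.338e+04.
Re > 4000 → turbulent; use the Moody-chart value f = 0.0205.
Darcy-Weisbach: ΔP = f(L/D)(ρV²/2) = 0.0205·(8.56/0.108)·(613·0.1725²/2) = 0.0205·79.26·9.124 = 14.82 Pa.
Head loss h_f = ΔP/(ρg) = 14.82/(613·9.81) = 0.00247 m.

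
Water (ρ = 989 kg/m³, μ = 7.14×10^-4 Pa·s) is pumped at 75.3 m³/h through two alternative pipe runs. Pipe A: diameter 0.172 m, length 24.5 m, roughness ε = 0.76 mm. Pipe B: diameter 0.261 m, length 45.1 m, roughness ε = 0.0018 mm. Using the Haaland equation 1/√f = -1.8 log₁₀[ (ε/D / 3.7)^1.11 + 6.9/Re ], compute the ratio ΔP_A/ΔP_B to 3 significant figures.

Pipe A: V = Q/A = 0.02092/0.02324 = 0.9002 m/s; Re = 2.145e+05; ε/D = 0.00442; Haaland → f = 0.02976; ΔP_A = f(L/D)(ρV²/2) = 1699 Pa.
Pipe B: V = Q/A = 0.02092/0.0535 = 0.391 m/s; Re = 1.413e+05; ε/D = 6.9e-06; Haaland → f = 0.01663; ΔP_B = f(L/D)(ρV²/2) = 217.2 Pa.
ΔP_A/ΔP_B = 1699/217.2 = 7.82.

ΔP_A/ΔP_B ≈ 7.82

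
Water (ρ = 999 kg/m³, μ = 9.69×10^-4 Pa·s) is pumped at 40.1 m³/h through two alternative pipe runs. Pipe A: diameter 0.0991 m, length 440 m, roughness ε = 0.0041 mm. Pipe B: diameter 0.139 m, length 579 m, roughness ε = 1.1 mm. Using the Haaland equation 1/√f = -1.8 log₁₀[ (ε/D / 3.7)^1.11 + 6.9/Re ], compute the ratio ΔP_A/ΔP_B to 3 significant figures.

ΔP_A/ΔP_B ≈ 1.92

Pipe A: V = Q/A = 0.01114/0.007713 = 1.444 m/s; Re = 1.475e+05; ε/D = 4.14e-05; Haaland → f = 0.01668; ΔP_A = f(L/D)(ρV²/2) = 7.715e+04 Pa.
Pipe B: V = Q/A = 0.01114/0.01517 = 0.734 m/s; Re = 1.052e+05; ε/D = 0.00791; Haaland → f = 0.03575; ΔP_B = f(L/D)(ρV²/2) = 4.008e+04 Pa.
ΔP_A/ΔP_B = 7.715e+04/4.008e+04 = 1.92.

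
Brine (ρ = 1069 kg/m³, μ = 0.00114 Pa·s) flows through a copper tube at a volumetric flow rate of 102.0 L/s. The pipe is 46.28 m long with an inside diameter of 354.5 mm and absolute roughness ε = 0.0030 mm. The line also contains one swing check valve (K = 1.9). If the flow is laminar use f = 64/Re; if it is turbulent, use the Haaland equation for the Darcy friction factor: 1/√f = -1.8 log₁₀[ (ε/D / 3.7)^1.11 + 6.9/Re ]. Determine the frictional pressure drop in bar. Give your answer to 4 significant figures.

Q = 102.0 L/s = 102.0/1000 = 0.102 m³/s.
Cross-sectional area A = πD²/4 = π(0.3545)²/4 = 0.0987 m²; mean velocity V = Q/A = 0.102/0.0987 = 1.033 m/s.
Reynolds number Re = ρVD/μ = 1069 · 1.033 · 0.3545 / 0.00114 = 3.435e+05.
Re > 4000 → turbulent. Relative roughness ε/D = 3e-06/0.3545 = 8.46e-06. Haaland: 1/√f = -1.8 log₁₀[(8.46e-06/3.7)^1.11 + 6.9/3.435e+05] = -1.8 log₁₀[5.48e-07 + 2.01e-05] = 8.434, so f = 0.01406.
Total minor-loss coefficient ΣK = 1·1.9 = 1.9.
ΔP = [f·L/D + ΣK]·(ρV²/2) = [0.01406·46.28/0.3545 + 1.9]·(1069·1.033²/2) = [1.835 + 1.9]·570.8 = 2132 Pa.
ΔP = 2132 Pa = 0.02132 bar.

ΔP ≈ 0.02132 bar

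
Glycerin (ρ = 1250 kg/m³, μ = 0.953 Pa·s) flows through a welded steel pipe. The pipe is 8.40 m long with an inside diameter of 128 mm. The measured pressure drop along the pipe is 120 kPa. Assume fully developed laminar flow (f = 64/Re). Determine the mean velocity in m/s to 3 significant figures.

V ≈ 7.68 m/s

For laminar flow, f = 64/Re with Re = ρVD/μ, so Darcy-Weisbach reduces to ΔP = 32μLV/D². Solving for V: V = ΔP·D²/(32μL) = 1.2e+05·(0.128)²/(32·0.953·8.4) = 7.675 m/s.
Check: Re = ρVD/μ = 1250·7.675·0.128/0.953 = 1289 < 2300, so the laminar assumption holds.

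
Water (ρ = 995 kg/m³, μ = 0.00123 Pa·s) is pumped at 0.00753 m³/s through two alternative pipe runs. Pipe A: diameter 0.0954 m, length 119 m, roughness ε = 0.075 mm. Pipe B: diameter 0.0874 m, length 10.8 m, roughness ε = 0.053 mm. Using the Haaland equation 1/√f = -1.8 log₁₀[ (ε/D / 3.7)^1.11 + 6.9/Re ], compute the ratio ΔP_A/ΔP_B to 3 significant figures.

Pipe A: V = Q/A = 0.00753/0.007148 = 1.053 m/s; Re = 8.13e+04; ε/D = 0.000786; Haaland → f = 0.02168; ΔP_A = f(L/D)(ρV²/2) = 1.493e+04 Pa.
Pipe B: V = Q/A = 0.00753/0.005999 = 1.255 m/s; Re = 8.874e+04; ε/D = 0.000606; Haaland → f = 0.0208; ΔP_B = f(L/D)(ρV²/2) = 2014 Pa.
ΔP_A/ΔP_B = 1.493e+04/2014 = 7.41.

ΔP_A/ΔP_B ≈ 7.41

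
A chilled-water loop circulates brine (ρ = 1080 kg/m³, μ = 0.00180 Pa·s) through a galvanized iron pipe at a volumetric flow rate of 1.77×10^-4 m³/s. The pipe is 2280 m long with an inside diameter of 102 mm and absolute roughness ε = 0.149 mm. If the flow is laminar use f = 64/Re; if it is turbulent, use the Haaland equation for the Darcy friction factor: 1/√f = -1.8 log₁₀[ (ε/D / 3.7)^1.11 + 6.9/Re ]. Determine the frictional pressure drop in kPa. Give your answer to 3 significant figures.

ΔP ≈ 0.273 kPa

Cross-sectional area A = πD²/4 = π(0.102)²/4 = 0.008171 m²; mean velocity V = Q/A = 0.000177/0.008171 = 0.02166 m/s.
Reynolds number Re = ρVD/μ = 1080 · 0.02166 · 0.102 / 0.0018 = 1326.
Re < 2300 → laminar flow, so f = 64/Re = 64/1326 = 0.04828 (the turbulent correlation is not needed).
Darcy-Weisbach: ΔP = f(L/D)(ρV²/2) = 0.04828·(2280/0.102)·(1080·0.02166²/2) = 0.04828·2.235e+04·0.2534 = 273.4 Pa.
ΔP = 273.4 Pa = 0.273 kPa.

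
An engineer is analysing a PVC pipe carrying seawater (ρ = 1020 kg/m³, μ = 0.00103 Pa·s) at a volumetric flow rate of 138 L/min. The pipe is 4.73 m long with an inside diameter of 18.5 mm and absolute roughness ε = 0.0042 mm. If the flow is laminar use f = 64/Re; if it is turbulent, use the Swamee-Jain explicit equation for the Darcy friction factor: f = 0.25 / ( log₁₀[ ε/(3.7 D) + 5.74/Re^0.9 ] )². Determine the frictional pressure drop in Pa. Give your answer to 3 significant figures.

ΔP ≈ 171000 Pa

Q = 138 L/min = 138/60000 = 0.0023 m³/s.
Cross-sectional area A = πD²/4 = π(0.0185)²/4 = 0.0002688 m²; mean velocity V = Q/A = 0.0023/0.0002688 = 8.556 m/s.
Reynolds number Re = ρVD/μ = 1020 · 8.556 · 0.0185 / 0.00103 = 1.568e+05.
Re > 4000 → turbulent. Relative roughness ε/D = 4.2e-06/0.0185 = 0.000227. Swamee-Jain: f = 0.25/(log₁₀[0.000227/3.7 + 5.74/1.568e+05^0.9])² = 0.25/(log₁₀[6.14e-05 + 0.000121])² = 0.25/(-3.739)² = 0.01788.
Darcy-Weisbach: ΔP = f(L/D)(ρV²/2) = 0.01788·(4.73/0.0185)·(1020·8.556²/2) = 0.01788·255.7·3.734e+04 = 1.707e+05 Pa.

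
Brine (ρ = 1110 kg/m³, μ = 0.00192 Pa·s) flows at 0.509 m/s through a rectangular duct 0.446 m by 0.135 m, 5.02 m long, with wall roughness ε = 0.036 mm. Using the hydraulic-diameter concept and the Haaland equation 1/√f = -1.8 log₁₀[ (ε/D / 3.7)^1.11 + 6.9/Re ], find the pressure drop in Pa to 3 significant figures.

ΔP ≈ 71.0 Pa

Hydraulic diameter D_h = 4A/P = 4·(0.446·0.135)/(2·(0.446+0.135)) = 0.2408/1.162 = 0.2073 m.
Re = ρVD_h/μ = 1110·0.509·0.2073/0.00192 = 6.099e+04.
ε/D_h = 3.6e-05/0.2073 = 0.000174; Haaland gives 1/√f = -1.8 log₁₀[1.57e-05+0.000113] = 7.002, so f = 0.0204.
ΔP = f(L/D_h)(ρV²/2) = 0.0204·5.02/0.2073·143.8 = 71.03 Pa.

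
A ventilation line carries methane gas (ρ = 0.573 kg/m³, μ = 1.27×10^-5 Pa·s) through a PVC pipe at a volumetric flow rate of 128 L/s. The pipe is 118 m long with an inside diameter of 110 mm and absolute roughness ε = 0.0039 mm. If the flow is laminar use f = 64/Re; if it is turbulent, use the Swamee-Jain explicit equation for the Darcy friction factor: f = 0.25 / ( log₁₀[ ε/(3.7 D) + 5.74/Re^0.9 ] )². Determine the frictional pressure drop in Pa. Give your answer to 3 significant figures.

Q = 128 L/s = 128/1000 = 0.128 m³/s.
Cross-sectional area A = πD²/4 = π(0.11)²/4 = 0.009503 m²; mean velocity V = Q/A = 0.128/0.009503 = 13.47 m/s.
Reynolds number Re = ρVD/μ = 0.573 · 13.47 · 0.11 / 1.27e-05 = 6.685e+04.
Re > 4000 → turbulent. Relative roughness ε/D = 3.9e-06/0.11 = 3.55e-05. Swamee-Jain: f = 0.25/(log₁₀[3.55e-05/3.7 + 5.74/6.685e+04^0.9])² = 0.25/(log₁₀[9.58e-06 + 0.000261])² = 0.25/(-3.568)² = 0.01964.
Darcy-Weisbach: ΔP = f(L/D)(ρV²/2) = 0.01964·(118/0.11)·(0.573·13.47²/2) = 0.01964·1073·51.97 = 1095 Pa.

ΔP ≈ 1090 Pa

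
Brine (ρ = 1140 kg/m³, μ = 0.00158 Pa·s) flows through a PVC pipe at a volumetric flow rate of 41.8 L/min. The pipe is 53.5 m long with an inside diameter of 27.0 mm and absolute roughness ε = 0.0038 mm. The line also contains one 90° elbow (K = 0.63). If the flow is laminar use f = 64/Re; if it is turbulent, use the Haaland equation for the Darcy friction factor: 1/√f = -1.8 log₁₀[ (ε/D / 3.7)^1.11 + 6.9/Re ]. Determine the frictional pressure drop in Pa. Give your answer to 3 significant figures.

ΔP ≈ 42200 Pa

Q = 41.8 L/min = 41.8/60000 = 0.0006967 m³/s.
Cross-sectional area A = πD²/4 = π(0.027)²/4 = 0.0005726 m²; mean velocity V = Q/A = 0.0006967/0.0005726 = 1.217 m/s.
Reynolds number Re = ρVD/μ = 1140 · 1.217 · 0.027 / 0.00158 = 2.37e+04.
Re > 4000 → turbulent. Relative roughness ε/D = 3.8e-06/0.027 = 0.000141. Haaland: 1/√f = -1.8 log₁₀[(0.000141/3.7)^1.11 + 6.9/2.37e+04] = -1.8 log₁₀[1.24e-05 + 0.000291] = 6.332, so f = 0.02494.
Total minor-loss coefficient ΣK = 1·0.63 = 0.63.
ΔP = [f·L/D + ΣK]·(ρV²/2) = [0.02494·53.5/0.027 + 0.63]·(1140·1.217²/2) = [49.42 + 0.63]·843.9 = 4.224e+04 Pa.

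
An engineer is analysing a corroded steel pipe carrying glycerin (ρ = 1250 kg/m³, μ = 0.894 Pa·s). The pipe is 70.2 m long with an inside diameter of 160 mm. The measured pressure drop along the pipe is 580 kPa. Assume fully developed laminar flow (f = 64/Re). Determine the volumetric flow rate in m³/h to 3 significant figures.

For laminar flow, f = 64/Re with Re = ρVD/μ, so Darcy-Weisbach reduces to ΔP = 32μLV/D². Solving for V: V = ΔP·D²/(32μL) = 5.8e+05·(0.16)²/(32·0.894·70.2) = 7.393 m/s.
Check: Re = ρVD/μ = 1250·7.393·0.16/0.894 = 1654 < 2300, so the laminar assumption holds.
Q = V·A = 7.393·(π/4·0.16²) = 0.1487 m³/s = 535 m³/h.

Q ≈ 535 m³/h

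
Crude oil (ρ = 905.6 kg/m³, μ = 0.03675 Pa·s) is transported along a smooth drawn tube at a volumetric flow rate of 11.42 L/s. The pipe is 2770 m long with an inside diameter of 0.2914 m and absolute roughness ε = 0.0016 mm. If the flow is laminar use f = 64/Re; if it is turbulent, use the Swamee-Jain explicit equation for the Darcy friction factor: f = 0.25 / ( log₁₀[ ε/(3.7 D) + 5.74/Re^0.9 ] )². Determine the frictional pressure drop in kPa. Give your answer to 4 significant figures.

ΔP ≈ 6.569 kPa

Q = 11.42 L/s = 11.42/1000 = 0.01142 m³/s.
Cross-sectional area A = πD²/4 = π(0.2914)²/4 = 0.06669 m²; mean velocity V = Q/A = 0.01142/0.06669 = 0.1712 m/s.
Reynolds number Re = ρVD/μ = 905.6 · 0.1712 · 0.2914 / 0.0367 = 1230.
Re < 2300 → laminar flow, so f = 64/Re = 64/1230 = 0.05205 (the turbulent correlation is not needed).
Darcy-Weisbach: ΔP = f(L/D)(ρV²/2) = 0.05205·(2770/0.2914)·(905.6·0.1712²/2) = 0.05205·9506·13.28 = 6569 Pa.
ΔP = 6569 Pa = 6.569 kPa.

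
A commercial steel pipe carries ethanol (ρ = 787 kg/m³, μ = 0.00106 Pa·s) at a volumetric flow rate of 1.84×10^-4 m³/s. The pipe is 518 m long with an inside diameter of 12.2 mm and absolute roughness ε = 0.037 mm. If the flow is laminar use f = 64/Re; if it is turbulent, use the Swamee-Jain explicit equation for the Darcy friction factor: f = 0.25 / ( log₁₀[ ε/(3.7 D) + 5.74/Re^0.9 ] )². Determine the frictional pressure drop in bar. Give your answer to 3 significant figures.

Cross-sectional area A = πD²/4 = π(0.0122)²/4 = 0.0001169 m²; mean velocity V = Q/A = 0.000184/0.0001169 = 1.574 m/s.
Reynolds number Re = ρVD/μ = 787 · 1.574 · 0.0122 / 0.00106 = 1.426e+04.
Re > 4000 → turbulent. Relative roughness ε/D = 3.7e-05/0.0122 = 0.00303. Swamee-Jain: f = 0.25/(log₁₀[0.00303/3.7 + 5.74/1.426e+04^0.9])² = 0.25/(log₁₀[0.00082 + 0.00105])² = 0.25/(-2.729)² = 0.03357.
Darcy-Weisbach: ΔP = f(L/D)(ρV²/2) = 0.03357·(518/0.0122)·(787·1.574²/2) = 0.03357·4.246e+04·974.9 = 1.39e+06 Pa.
ΔP = 1.39e+06 Pa = 13.9 bar.

ΔP ≈ 13.9 bar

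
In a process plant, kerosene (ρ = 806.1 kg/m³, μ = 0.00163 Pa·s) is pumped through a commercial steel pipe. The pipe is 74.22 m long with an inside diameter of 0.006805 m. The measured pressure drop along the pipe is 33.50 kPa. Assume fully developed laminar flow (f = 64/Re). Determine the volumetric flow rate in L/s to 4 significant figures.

Q ≈ 0.01457 L/s

For laminar flow, f = 64/Re with Re = ρVD/μ, so Darcy-Weisbach reduces to ΔP = 32μLV/D². Solving for V: V = ΔP·D²/(32μL) = 3.35e+04·(0.006805)²/(32·0.00163·74.22) = 0.4007 m/s.
Check: Re = ρVD/μ = 806.1·0.4007·0.006805/0.00163 = 1349 < 2300, so the laminar assumption holds.
Q = V·A = 0.4007·(π/4·0.006805²) = 1.457e-05 m³/s = 0.01457 L/s.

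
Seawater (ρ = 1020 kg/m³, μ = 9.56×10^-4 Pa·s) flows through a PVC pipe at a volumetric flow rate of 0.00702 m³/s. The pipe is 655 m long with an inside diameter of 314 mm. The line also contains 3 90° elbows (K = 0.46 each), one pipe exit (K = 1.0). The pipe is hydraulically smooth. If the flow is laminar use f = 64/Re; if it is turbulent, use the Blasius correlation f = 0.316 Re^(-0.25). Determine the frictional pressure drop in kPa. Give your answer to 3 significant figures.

Cross-sectional area A = πD²/4 = π(0.314)²/4 = 0.07744 m²; mean velocity V = Q/A = 0.00702/0.07744 = 0.09065 m/s.
Reynolds number Re = ρVD/μ = 1020 · 0.09065 · 0.314 / 0.000956 = 3.037e+04.
Re > 4000 → turbulent. Smooth-pipe (Blasius): f = 0.316 Re^(-0.25) = 0.316/(3.037e+04)^0.25 = 0.02394.
Total minor-loss coefficient ΣK = 3·0.46 + 1·1 = 2.38.
ΔP = [f·L/D + ΣK]·(ρV²/2) = [0.02394·655/0.314 + 2.38]·(1020·0.09065²/2) = [49.93 + 2.38]·4.191 = 219.3 Pa.
ΔP = 219.3 Pa = 0.219 kPa.

ΔP ≈ 0.219 kPa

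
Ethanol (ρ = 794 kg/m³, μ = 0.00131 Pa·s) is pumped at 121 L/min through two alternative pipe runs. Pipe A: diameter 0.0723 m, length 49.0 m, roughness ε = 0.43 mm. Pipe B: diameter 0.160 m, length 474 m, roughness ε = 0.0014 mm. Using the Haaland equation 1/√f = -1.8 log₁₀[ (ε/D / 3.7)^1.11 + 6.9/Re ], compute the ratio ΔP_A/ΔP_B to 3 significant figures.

Pipe A: V = Q/A = 0.002017/0.004106 = 0.4912 m/s; Re = 2.153e+04; ε/D = 0.00595; Haaland → f = 0.03538; ΔP_A = f(L/D)(ρV²/2) = 2297 Pa.
Pipe B: V = Q/A = 0.002017/0.02011 = 0.1003 m/s; Re = 9727; ε/D = 8.75e-06; Haaland → f = 0.03113; ΔP_B = f(L/D)(ρV²/2) = 368.3 Pa.
ΔP_A/ΔP_B = 2297/368.3 = 6.24.

ΔP_A/ΔP_B ≈ 6.24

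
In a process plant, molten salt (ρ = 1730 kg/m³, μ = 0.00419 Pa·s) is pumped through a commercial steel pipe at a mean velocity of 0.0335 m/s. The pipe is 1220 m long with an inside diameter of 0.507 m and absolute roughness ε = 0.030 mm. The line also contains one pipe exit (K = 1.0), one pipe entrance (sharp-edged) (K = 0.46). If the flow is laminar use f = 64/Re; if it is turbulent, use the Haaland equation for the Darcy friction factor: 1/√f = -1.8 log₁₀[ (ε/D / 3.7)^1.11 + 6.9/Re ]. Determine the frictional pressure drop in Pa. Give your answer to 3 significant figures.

Reynolds number Re = ρVD/μ = 1730 · 0.0335 · 0.507 / 0.00419 = 7013.
Re > 4000 → turbulent. Relative roughness ε/D = 3e-05/0.507 = 5.92e-05. Haaland: 1/√f = -1.8 log₁₀[(5.92e-05/3.7)^1.11 + 6.9/7013] = -1.8 log₁₀[4.75e-06 + 0.000984] = 5.409, so f = 0.03418.
Total minor-loss coefficient ΣK = 1·1 + 1·0.46 = 1.46.
ΔP = [f·L/D + ΣK]·(ρV²/2) = [0.03418·1220/0.507 + 1.46]·(1730·0.0335²/2) = [82.25 + 1.46]·0.9707 = 81.26 Pa.

ΔP ≈ 81.3 Pa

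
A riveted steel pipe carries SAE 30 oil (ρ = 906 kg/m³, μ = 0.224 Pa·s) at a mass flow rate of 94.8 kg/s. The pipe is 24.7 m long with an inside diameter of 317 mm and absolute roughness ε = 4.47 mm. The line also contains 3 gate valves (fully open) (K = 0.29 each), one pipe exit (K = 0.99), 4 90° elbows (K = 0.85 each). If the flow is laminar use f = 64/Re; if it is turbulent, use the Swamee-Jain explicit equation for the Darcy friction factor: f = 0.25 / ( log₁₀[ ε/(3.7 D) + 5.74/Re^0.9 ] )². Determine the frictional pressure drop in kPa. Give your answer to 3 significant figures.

ΔP ≈ 6.52 kPa

A = πD²/4 = π(0.317)²/4 = 0.07892 m²; mean velocity V = ṁ/(ρA) = 94.8/(906 · 0.07892) = 1.326 m/s.
Reynolds number Re = ρVD/μ = 906 · 1.326 · 0.317 / 0.224 = 1700.
Re < 2300 → laminar flow, so f = 64/Re = 64/1700 = 0.03765 (the turbulent correlation is not needed).
Total minor-loss coefficient ΣK = 3·0.29 + 1·0.99 + 4·0.85 = 5.26.
ΔP = [f·L/D + ΣK]·(ρV²/2) = [0.03765·24.7/0.317 + 5.26]·(906·1.326²/2) = [2.934 + 5.26]·796.2 = 6524 Pa.
ΔP = 6524 Pa = 6.52 kPa.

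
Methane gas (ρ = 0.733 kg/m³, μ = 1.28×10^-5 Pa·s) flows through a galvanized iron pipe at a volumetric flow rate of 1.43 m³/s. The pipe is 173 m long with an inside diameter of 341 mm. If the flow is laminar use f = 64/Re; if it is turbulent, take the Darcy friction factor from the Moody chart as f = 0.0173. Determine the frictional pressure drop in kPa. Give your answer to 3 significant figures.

ΔP ≈ 0.789 kPa

Cross-sectional area A = πD²/4 = π(0.341)²/4 = 0.09133 m²; mean velocity V = Q/A = 1.43/0.09133 = 15.66 m/s.
Reynolds number Re = ρVD/μ = 0.733 · 15.66 · 0.341 / 1.28e-05 = 3.058e+05.
Re > 4000 → turbulent; use the Moody-chart value f = 0.0173.
Darcy-Weisbach: ΔP = f(L/D)(ρV²/2) = 0.0173·(173/0.341)·(0.733·15.66²/2) = 0.0173·507.3·89.86 = 788.7 Pa.
ΔP = 788.7 Pa = 0.789 kPa.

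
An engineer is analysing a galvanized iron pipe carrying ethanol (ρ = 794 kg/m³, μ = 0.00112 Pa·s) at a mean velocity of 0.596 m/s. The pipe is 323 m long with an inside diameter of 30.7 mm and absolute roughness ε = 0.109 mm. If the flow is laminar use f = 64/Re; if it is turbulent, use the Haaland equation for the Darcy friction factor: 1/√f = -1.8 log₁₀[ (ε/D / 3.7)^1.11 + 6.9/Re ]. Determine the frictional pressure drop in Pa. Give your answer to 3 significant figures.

Reynolds number Re = ρVD/μ = 794 · 0.596 · 0.0307 / 0.00112 = 1.297e+04.
Re > 4000 → turbulent. Relative roughness ε/D = 0.000109/0.0307 = 0.00355. Haaland: 1/√f = -1.8 log₁₀[(0.00355/3.7)^1.11 + 6.9/1.297e+04] = -1.8 log₁₀[0.000447 + 0.000532] = 5.417, so f = 0.03408.
Darcy-Weisbach: ΔP = f(L/D)(ρV²/2) = 0.03408·(323/0.0307)·(794·0.596²/2) = 0.03408·1.052e+04·141 = 5.057e+04 Pa.

ΔP ≈ 50600 Pa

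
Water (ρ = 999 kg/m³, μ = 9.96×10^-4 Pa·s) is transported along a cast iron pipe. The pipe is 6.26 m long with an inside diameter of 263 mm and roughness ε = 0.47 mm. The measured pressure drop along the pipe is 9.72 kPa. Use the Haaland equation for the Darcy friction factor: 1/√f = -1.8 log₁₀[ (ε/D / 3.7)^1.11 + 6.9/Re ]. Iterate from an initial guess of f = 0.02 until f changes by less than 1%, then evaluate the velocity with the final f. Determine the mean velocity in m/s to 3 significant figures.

V ≈ 5.98 m/s

Rearranging Darcy-Weisbach: V = √(2·ΔP·D/(f·L·ρ)). With ε/D = 0.00047/0.263 = 0.00179, iterate starting from f = 0.02:
  f = 0.02 → V = √(2·9720·0.263/(0.02·6.26·999)) = 6.394 m/s; Re = ρVD/μ = 1.687e+06; f → 0.02289
  f = 0.02289 → V = 5.977 m/s; Re = 1.577e+06; f → 0.02289
Converged (Δf/f < 1%). With the final f = 0.02289: V = √(2·9720·0.263/(0.02289·6.26·999)) = 5.976 m/s.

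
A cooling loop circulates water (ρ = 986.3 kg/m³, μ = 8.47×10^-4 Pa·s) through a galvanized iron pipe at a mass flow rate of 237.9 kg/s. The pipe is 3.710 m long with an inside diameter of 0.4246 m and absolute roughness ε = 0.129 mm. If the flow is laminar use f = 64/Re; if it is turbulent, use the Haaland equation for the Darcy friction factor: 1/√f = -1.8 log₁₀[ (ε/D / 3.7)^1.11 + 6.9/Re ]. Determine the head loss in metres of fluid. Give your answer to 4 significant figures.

A = πD²/4 = π(0.4246)²/4 = 0.1416 m²; mean velocity V = ṁ/(ρA) = 237.9/(986.3 · 0.1416) = 1.703 m/s.
Reynolds number Re = ρVD/μ = 986.3 · 1.703 · 0.4246 / 0.000847 = 8.423e+05.
Re > 4000 → turbulent. Relative roughness ε/D = 0.000129/0.4246 = 0.000304. Haaland: 1/√f = -1.8 log₁₀[(0.000304/3.7)^1.11 + 6.9/8.423e+05] = -1.8 log₁₀[2.92e-05 + 8.19e-06] = 7.97, so f = 0.01574.
Darcy-Weisbach: ΔP = f(L/D)(ρV²/2) = 0.01574·(3.71/0.4246)·(986.3·1.703²/2) = 0.01574·8.738·1431 = 196.9 Pa.
Head loss h_f = ΔP/(ρg) = 196.9/(986.3·9.81) = 0.02035 m.

h_f ≈ 0.02035 m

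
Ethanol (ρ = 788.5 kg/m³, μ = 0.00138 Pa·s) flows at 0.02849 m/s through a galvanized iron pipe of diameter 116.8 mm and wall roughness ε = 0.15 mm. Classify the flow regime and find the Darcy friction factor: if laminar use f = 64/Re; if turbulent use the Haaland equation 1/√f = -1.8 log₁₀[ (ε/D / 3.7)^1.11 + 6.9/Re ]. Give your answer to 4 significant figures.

Re = ρVD/μ = 788.5·0.02849·0.1168/0.00138 = 1901.
Re < 2300 → laminar, so f = 64/Re = 0.03366 (roughness is irrelevant in laminar flow).

f ≈ 0.03366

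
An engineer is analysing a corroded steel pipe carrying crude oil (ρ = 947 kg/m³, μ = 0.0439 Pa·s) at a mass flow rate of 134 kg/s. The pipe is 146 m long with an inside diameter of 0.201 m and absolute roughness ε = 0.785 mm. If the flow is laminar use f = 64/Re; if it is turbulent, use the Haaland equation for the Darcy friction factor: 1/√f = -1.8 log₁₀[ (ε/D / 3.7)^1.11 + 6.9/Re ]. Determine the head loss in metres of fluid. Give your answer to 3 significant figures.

A = πD²/4 = π(0.201)²/4 = 0.03173 m²; mean velocity V = ṁ/(ρA) = 134/(947 · 0.03173) = 4.459 m/s.
Reynolds number Re = ρVD/μ = 947 · 4.459 · 0.201 / 0.0439 = 1.934e+04.
Re > 4000 → turbulent. Relative roughness ε/D = 0.000785/0.201 = 0.00391. Haaland: 1/√f = -1.8 log₁₀[(0.00391/3.7)^1.11 + 6.9/1.934e+04] = -1.8 log₁₀[0.000497 + 0.000357] = 5.524, so f = 0.03277.
Darcy-Weisbach: ΔP = f(L/D)(ρV²/2) = 0.03277·(146/0.201)·(947·4.459²/2) = 0.03277·726.4·9416 = 2.242e+05 Pa.
Head loss h_f = ΔP/(ρg) = 2.242e+05/(947·9.81) = 24.1 m.

h_f ≈ 24.1 m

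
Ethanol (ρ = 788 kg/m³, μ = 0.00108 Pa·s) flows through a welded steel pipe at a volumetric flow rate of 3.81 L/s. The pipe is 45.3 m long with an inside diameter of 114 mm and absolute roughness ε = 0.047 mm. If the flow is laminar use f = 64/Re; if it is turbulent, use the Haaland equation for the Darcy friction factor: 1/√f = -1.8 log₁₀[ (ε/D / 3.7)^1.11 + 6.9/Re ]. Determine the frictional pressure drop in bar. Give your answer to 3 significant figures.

Q = 3.81 L/s = 3.81/1000 = 0.00381 m³/s.
Cross-sectional area A = πD²/4 = π(0.114)²/4 = 0.01021 m²; mean velocity V = Q/A = 0.00381/0.01021 = 0.3733 m/s.
Reynolds number Re = ρVD/μ = 788 · 0.3733 · 0.114 / 0.00108 = 3.105e+04.
Re > 4000 → turbulent. Relative roughness ε/D = 4.7e-05/0.114 = 0.000412. Haaland: 1/√f = -1.8 log₁₀[(0.000412/3.7)^1.11 + 6.9/3.105e+04] = -1.8 log₁₀[4.09e-05 + 0.000222] = 6.444, so f = 0.02409.
Darcy-Weisbach: ΔP = f(L/D)(ρV²/2) = 0.02409·(45.3/0.114)·(788·0.3733²/2) = 0.02409·397.4·54.9 = 525.4 Pa.
ΔP = 525.4 Pa = 0.00525 bar.

ΔP ≈ 0.00525 bar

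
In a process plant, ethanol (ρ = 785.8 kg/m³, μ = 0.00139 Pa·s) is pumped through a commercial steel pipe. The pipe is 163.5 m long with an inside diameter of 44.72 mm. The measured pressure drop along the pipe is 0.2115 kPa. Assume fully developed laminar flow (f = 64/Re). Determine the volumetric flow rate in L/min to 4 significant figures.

For laminar flow, f = 64/Re with Re = ρVD/μ, so Darcy-Weisbach reduces to ΔP = 32μLV/D². Solving for V: V = ΔP·D²/(32μL) = 211.5·(0.04472)²/(32·0.00139·163.5) = 0.05816 m/s.
Check: Re = ρVD/μ = 785.8·0.05816·0.04472/0.00139 = 1470 < 2300, so the laminar assumption holds.
Q = V·A = 0.05816·(π/4·0.04472²) = 9.135e-05 m³/s = 5.481 L/min.

Q ≈ 5.481 L/min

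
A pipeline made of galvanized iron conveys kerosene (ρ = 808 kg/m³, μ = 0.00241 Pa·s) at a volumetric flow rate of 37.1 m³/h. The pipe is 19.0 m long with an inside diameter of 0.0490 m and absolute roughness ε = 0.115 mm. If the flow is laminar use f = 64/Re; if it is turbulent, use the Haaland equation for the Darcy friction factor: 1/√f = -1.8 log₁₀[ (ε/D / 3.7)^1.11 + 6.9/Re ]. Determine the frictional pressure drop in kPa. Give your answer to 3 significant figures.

Q = 37.1 m³/h = 37.1/3600 = 0.01031 m³/s.
Cross-sectional area A = πD²/4 = π(0.049)²/4 = 0.001886 m²; mean velocity V = Q/A = 0.01031/0.001886 = 5.465 m/s.
Reynolds number Re = ρVD/μ = 808 · 5.465 · 0.049 / 0.00241 = 8.978e+04.
Re > 4000 → turbulent. Relative roughness ε/D = 0.000115/0.049 = 0.00235. Haaland: 1/√f = -1.8 log₁₀[(0.00235/3.7)^1.11 + 6.9/8.978e+04] = -1.8 log₁₀[0.000282 + 7.69e-05] = 6.201, so f = 0.02601.
Darcy-Weisbach: ΔP = f(L/D)(ρV²/2) = 0.02601·(19/0.049)·(808·5.465²/2) = 0.02601·387.8·1.207e+04 = 1.217e+05 Pa.
ΔP = 1.217e+05 Pa = 122 kPa.

ΔP ≈ 122 kPa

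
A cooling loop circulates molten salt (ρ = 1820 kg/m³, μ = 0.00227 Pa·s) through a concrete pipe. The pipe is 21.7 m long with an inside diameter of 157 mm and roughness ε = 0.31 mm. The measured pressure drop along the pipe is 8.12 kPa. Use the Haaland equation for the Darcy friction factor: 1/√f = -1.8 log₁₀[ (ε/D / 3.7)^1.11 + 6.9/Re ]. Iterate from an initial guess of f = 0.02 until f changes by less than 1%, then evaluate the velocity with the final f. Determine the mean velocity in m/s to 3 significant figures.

V ≈ 1.63 m/s

Rearranging Darcy-Weisbach: V = √(2·ΔP·D/(f·L·ρ)). With ε/D = 0.00031/0.157 = 0.00197, iterate starting from f = 0.02:
  f = 0.02 → V = √(2·8120·0.157/(0.02·21.7·1820)) = 1.797 m/s; Re = ρVD/μ = 2.262e+05; f → 0.02409
  f = 0.02409 → V = 1.637 m/s; Re = 2.061e+05; f → 0.02416
Converged (Δf/f < 1%). With the final f = 0.02416: V = √(2·8120·0.157/(0.02416·21.7·1820)) = 1.635 m/s.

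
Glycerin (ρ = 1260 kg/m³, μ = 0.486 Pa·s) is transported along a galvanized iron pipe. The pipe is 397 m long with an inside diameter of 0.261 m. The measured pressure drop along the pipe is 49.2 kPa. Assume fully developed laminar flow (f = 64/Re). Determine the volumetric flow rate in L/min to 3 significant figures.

Q ≈ 1740 L/min

For laminar flow, f = 64/Re with Re = ρVD/μ, so Darcy-Weisbach reduces to ΔP = 32μLV/D². Solving for V: V = ΔP·D²/(32μL) = 4.92e+04·(0.261)²/(32·0.486·397) = 0.5428 m/s.
Check: Re = ρVD/μ = 1260·0.5428·0.261/0.486 = 367.3 < 2300, so the laminar assumption holds.
Q = V·A = 0.5428·(π/4·0.261²) = 0.02904 m³/s = 1740 L/min.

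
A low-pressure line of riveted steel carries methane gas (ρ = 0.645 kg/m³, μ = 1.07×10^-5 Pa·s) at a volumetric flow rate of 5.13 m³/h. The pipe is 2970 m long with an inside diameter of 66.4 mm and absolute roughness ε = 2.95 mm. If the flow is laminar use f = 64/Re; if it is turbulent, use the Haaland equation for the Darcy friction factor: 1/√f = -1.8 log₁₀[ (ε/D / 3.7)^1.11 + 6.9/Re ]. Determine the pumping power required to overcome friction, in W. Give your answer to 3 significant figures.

Q = 5.13 m³/h = 5.13/3600 = 0.001425 m³/s.
Cross-sectional area A = πD²/4 = π(0.0664)²/4 = 0.003463 m²; mean velocity V = Q/A = 0.001425/0.003463 = 0.4115 m/s.
Reynolds number Re = ρVD/μ = 0.645 · 0.4115 · 0.0664 / 1.07e-05 = 1647.
Re < 2300 → laminar flow, so f = 64/Re = 64/1647 = 0.03886 (the turbulent correlation is not needed).
Darcy-Weisbach: ΔP = f(L/D)(ρV²/2) = 0.03886·(2970/0.0664)·(0.645·0.4115²/2) = 0.03886·4.473e+04·0.05461 = 94.92 Pa.
Pumping power P = QΔP = 0.001425·94.92 = 0.1353 W = 0.135 W.

P ≈ 0.135 W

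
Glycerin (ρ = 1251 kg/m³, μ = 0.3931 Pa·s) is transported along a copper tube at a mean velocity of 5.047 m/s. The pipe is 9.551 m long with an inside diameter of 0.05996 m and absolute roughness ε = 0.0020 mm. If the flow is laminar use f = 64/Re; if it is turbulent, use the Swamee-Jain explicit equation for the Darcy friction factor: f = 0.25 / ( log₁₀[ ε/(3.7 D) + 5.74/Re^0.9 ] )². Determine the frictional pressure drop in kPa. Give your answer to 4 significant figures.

Reynolds number Re = ρVD/μ = 1251 · 5.047 · 0.05996 / 0.393 = 963.1.
Re < 2300 → laminar flow, so f = 64/Re = 64/963.1 = 0.06646 (the turbulent correlation is not needed).
Darcy-Weisbach: ΔP = f(L/D)(ρV²/2) = 0.06646·(9.551/0.05996)·(1251·5.047²/2) = 0.06646·159.3·1.593e+04 = 1.687e+05 Pa.
ΔP = 1.687e+05 Pa = 168.7 kPa.

ΔP ≈ 168.7 kPa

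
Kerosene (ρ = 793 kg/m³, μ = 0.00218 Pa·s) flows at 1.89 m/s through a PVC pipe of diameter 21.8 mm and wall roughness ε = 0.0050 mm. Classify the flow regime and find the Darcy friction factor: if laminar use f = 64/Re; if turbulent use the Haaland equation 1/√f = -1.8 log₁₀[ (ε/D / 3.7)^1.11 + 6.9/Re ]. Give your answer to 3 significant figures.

Re = ρVD/μ = 793·1.89·0.0218/0.00218 = 1.499e+04.
Re > 4000 → turbulent. ε/D = 5e-06/0.0218 = 0.000229; Haaland: 1/√f = -1.8 log₁₀[2.14e-05 + 0.00046] = 5.971, so f = 0.02805.

f ≈ 0.0280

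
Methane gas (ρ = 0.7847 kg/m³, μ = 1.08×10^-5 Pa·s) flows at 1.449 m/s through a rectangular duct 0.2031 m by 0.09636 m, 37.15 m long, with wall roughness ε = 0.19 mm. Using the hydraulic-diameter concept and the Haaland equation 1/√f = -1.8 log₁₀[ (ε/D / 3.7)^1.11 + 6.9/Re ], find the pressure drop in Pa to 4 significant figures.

Hydraulic diameter D_h = 4A/P = 4·(0.2031·0.09636)/(2·(0.2031+0.09636)) = 0.07828/0.5989 = 0.1307 m.
Re = ρVD_h/μ = 0.7847·1.449·0.1307/1.08e-05 = 1.376e+04.
ε/D_h = 0.00019/0.1307 = 0.00145; Haaland gives 1/√f = -1.8 log₁₀[0.000166+0.000501] = 5.716, so f = 0.0306.
ΔP = f(L/D_h)(ρV²/2) = 0.0306·37.15/0.1307·0.8238 = 7.165 Pa.

ΔP ≈ 7.165 Pa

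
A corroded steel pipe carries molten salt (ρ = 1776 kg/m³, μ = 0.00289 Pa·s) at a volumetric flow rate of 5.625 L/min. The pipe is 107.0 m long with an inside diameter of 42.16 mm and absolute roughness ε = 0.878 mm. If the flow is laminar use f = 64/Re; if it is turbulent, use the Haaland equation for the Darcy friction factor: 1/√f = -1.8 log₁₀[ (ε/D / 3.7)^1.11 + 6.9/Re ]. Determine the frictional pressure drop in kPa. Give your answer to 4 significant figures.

Q = 5.625 L/min = 5.625/60000 = 9.375e-05 m³/s.
Cross-sectional area A = πD²/4 = π(0.04216)²/4 = 0.001396 m²; mean velocity V = Q/A = 9.375e-05/0.001396 = 0.06716 m/s.
Reynolds number Re = ρVD/μ = 1776 · 0.06716 · 0.04216 / 0.00289 = 1740.
Re < 2300 → laminar flow, so f = 64/Re = 64/1740 = 0.03678 (the turbulent correlation is not needed).
Darcy-Weisbach: ΔP = f(L/D)(ρV²/2) = 0.03678·(107/0.04216)·(1776·0.06716²/2) = 0.03678·2538·4.005 = 373.9 Pa.
ΔP = 373.9 Pa = 0.3739 kPa.

ΔP ≈ 0.3739 kPa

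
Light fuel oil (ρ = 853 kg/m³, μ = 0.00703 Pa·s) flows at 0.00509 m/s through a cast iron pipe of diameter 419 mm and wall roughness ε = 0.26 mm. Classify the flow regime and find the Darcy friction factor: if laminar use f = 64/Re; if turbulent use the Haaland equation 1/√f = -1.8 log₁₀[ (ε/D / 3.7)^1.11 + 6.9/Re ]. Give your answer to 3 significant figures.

f ≈ 0.247

Re = ρVD/μ = 853·0.00509·0.419/0.00703 = 258.8.
Re < 2300 → laminar, so f = 64/Re = 0.2473 (roughness is irrelevant in laminar flow).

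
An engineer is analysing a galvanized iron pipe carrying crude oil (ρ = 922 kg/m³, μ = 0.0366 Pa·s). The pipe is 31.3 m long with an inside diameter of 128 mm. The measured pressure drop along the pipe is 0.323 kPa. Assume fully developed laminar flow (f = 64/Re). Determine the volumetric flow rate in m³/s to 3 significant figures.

Q ≈ 0.00186 m³/s

For laminar flow, f = 64/Re with Re = ρVD/μ, so Darcy-Weisbach reduces to ΔP = 32μLV/D². Solving for V: V = ΔP·D²/(32μL) = 323·(0.128)²/(32·0.0366·31.3) = 0.1444 m/s.
Check: Re = ρVD/μ = 922·0.1444·0.128/0.0366 = 465.5 < 2300, so the laminar assumption holds.
Q = V·A = 0.1444·(π/4·0.128²) = 0.001858 m³/s = 0.00186 m³/s.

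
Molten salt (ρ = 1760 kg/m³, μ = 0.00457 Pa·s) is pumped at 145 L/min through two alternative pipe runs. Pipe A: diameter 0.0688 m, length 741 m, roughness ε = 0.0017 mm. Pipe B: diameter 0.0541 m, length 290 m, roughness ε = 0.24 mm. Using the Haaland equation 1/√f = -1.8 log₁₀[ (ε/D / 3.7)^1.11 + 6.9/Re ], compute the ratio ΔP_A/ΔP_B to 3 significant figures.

ΔP_A/ΔP_B ≈ 0.621

Pipe A: V = Q/A = 0.002417/0.003718 = 0.6501 m/s; Re = 1.722e+04; ε/D = 2.47e-05; Haaland → f = 0.02677; ΔP_A = f(L/D)(ρV²/2) = 1.072e+05 Pa.
Pipe B: V = Q/A = 0.002417/0.002299 = 1.051 m/s; Re = 2.19e+04; ε/D = 0.00444; Haaland → f = 0.03313; ΔP_B = f(L/D)(ρV²/2) = 1.728e+05 Pa.
ΔP_A/ΔP_B = 1.072e+05/1.728e+05 = 0.621.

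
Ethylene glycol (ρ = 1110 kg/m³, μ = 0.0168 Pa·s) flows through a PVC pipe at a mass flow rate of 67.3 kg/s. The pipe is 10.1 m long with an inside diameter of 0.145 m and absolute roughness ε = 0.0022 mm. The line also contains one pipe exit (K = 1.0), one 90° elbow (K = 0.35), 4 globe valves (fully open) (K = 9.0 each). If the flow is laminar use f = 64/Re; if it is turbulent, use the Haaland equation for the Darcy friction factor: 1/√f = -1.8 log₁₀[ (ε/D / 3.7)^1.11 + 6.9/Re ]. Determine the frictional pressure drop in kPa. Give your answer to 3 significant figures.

A = πD²/4 = π(0.145)²/4 = 0.01651 m²; mean velocity V = ṁ/(ρA) = 67.3/(1110 · 0.01651) = 3.672 m/s.
Reynolds number Re = ρVD/μ = 1110 · 3.672 · 0.145 / 0.0168 = 3.518e+04.
Re > 4000 → turbulent. Relative roughness ε/D = 2.2e-06/0.145 = 1.52e-05. Haaland: 1/√f = -1.8 log₁₀[(1.52e-05/3.7)^1.11 + 6.9/3.518e+04] = -1.8 log₁₀[1.05e-06 + 0.000196] = 6.669, so f = 0.02248.
Total minor-loss coefficient ΣK = 1·1 + 1·0.35 + 4·9 = 37.4.
ΔP = [f·L/D + ΣK]·(ρV²/2) = [0.02248·10.1/0.145 + 37.4]·(1110·3.672²/2) = [1.566 + 37.4]·7482 = 2.912e+05 Pa.
ΔP = 2.912e+05 Pa = 291 kPa.

ΔP ≈ 291 kPa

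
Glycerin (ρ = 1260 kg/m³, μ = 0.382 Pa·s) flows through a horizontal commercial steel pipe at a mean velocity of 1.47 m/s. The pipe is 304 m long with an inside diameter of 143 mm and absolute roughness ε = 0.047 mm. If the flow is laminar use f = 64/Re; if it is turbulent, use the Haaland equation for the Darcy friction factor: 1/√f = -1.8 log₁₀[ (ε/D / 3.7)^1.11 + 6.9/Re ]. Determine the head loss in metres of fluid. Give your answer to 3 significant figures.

Reynolds number Re = ρVD/μ = 1260 · 1.47 · 0.143 / 0.382 = 693.4.
Re < 2300 → laminar flow, so f = 64/Re = 64/693.4 = 0.0923 (the turbulent correlation is not needed).
Darcy-Weisbach: ΔP = f(L/D)(ρV²/2) = 0.0923·(304/0.143)·(1260·1.47²/2) = 0.0923·2126·1361 = 2.671e+05 Pa.
Head loss h_f = ΔP/(ρg) = 2.671e+05/(1260·9.81) = 21.6 m.

h_f ≈ 21.6 m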